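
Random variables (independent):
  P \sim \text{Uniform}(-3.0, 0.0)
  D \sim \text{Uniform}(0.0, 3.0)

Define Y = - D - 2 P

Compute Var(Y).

For independent RVs: Var(aX + bY) = a²Var(X) + b²Var(Y)
Var(P) = 0.75
Var(D) = 0.75
Var(Y) = (-2)²*0.75 + (-1)²*0.75
= 4*0.75 + 1*0.75 = 3.75

3.75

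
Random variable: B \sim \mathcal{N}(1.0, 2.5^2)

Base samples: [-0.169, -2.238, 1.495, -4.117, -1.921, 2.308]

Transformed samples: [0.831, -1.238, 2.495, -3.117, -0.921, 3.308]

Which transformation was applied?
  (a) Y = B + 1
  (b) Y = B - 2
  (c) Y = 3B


Checking option (a) Y = B + 1:
  B = -0.169 -> Y = 0.831 ✓
  B = -2.238 -> Y = -1.238 ✓
  B = 1.495 -> Y = 2.495 ✓
All samples match this transformation.

(a) B + 1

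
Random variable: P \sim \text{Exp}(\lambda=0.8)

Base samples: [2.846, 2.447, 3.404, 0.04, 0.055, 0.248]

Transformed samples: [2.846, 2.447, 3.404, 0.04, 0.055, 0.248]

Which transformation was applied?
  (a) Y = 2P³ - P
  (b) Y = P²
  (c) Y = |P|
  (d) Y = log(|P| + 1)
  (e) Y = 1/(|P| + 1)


Checking option (c) Y = |P|:
  P = 2.846 -> Y = 2.846 ✓
  P = 2.447 -> Y = 2.447 ✓
  P = 3.404 -> Y = 3.404 ✓
All samples match this transformation.

(c) |P|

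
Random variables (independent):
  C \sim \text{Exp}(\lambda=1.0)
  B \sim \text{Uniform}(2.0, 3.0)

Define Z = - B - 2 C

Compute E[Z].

E[Z] = -2*E[C] - 1*E[B]
E[C] = 1
E[B] = 2.5
E[Z] = -2*1 - 1*2.5 = -4.5

-4.5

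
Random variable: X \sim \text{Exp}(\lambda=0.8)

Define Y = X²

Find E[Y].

Using E[X²] = Var(X) + (E[X])²:
E[X] = 1.25
Var(X) = 1/0.8^2 = 1.5625
E[X²] = 1.5625 + 1.25² = 1.5625 + 1.5625 = 3.125

3.125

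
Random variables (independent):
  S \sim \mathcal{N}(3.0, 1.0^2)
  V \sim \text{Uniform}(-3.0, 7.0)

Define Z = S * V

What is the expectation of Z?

For independent RVs: E[XY] = E[X]*E[Y]
E[S] = 3
E[V] = 2
E[Z] = 3 * 2 = 6

6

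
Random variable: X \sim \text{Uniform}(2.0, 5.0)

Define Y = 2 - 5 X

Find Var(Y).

For Y = aX + b: Var(Y) = a² * Var(X)
Var(X) = (5 - 2)^2/12 = 0.75
Var(Y) = (-5)² * 0.75 = 25 * 0.75 = 18.75

18.75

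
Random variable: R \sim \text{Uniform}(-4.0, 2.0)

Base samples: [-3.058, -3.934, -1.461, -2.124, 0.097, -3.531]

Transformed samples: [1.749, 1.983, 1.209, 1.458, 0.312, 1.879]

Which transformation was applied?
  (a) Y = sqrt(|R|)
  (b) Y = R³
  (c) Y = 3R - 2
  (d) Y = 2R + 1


Checking option (a) Y = sqrt(|R|):
  R = -3.058 -> Y = 1.749 ✓
  R = -3.934 -> Y = 1.983 ✓
  R = -1.461 -> Y = 1.209 ✓
All samples match this transformation.

(a) sqrt(|R|)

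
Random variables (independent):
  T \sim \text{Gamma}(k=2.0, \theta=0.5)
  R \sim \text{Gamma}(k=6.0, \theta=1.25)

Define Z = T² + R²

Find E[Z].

E[Z] = E[T²] + E[R²]
E[T²] = Var(T) + E[T]² = 0.5 + 1 = 1.5
E[R²] = Var(R) + E[R]² = 9.375 + 56.25 = 65.625
E[Z] = 1.5 + 65.625 = 67.125

67.125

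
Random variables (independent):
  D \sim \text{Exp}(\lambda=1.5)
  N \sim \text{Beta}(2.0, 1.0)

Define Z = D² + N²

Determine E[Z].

E[Z] = E[D²] + E[N²]
E[D²] = Var(D) + E[D]² = 0.44444444 + 0.44444444 = 0.88888889
E[N²] = Var(N) + E[N]² = 0.055555556 + 0.44444444 = 0.5
E[Z] = 0.88888889 + 0.5 = 1.3888889

1.3888889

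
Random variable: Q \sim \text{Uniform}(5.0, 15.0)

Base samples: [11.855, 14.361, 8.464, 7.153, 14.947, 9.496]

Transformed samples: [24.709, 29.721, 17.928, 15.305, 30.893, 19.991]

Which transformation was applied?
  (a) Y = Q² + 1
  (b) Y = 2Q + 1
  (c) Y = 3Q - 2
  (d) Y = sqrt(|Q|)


Checking option (b) Y = 2Q + 1:
  Q = 11.855 -> Y = 24.709 ✓
  Q = 14.361 -> Y = 29.721 ✓
  Q = 8.464 -> Y = 17.928 ✓
All samples match this transformation.

(b) 2Q + 1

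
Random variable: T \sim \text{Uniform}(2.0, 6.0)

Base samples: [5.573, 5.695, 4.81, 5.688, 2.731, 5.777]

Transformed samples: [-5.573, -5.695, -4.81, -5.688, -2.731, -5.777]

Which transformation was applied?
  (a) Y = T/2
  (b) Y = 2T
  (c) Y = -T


Checking option (c) Y = -T:
  T = 5.573 -> Y = -5.573 ✓
  T = 5.695 -> Y = -5.695 ✓
  T = 4.81 -> Y = -4.81 ✓
All samples match this transformation.

(c) -T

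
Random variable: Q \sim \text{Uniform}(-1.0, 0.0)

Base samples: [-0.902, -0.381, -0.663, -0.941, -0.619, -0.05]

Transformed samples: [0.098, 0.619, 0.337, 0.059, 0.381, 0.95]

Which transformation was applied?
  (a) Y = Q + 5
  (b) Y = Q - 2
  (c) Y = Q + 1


Checking option (c) Y = Q + 1:
  Q = -0.902 -> Y = 0.098 ✓
  Q = -0.381 -> Y = 0.619 ✓
  Q = -0.663 -> Y = 0.337 ✓
All samples match this transformation.

(c) Q + 1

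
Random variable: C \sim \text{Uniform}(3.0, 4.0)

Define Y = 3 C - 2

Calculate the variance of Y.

For Y = aC + b: Var(Y) = a² * Var(C)
Var(C) = (4 - 3)^2/12 = 0.083333333
Var(Y) = 3² * 0.083333333 = 9 * 0.083333333 = 0.75

0.75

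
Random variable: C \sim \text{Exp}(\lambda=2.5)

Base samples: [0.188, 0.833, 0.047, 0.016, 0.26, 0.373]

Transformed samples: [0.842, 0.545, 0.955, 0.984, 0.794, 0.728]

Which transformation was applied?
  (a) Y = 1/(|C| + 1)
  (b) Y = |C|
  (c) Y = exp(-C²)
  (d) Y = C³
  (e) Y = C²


Checking option (a) Y = 1/(|C| + 1):
  C = 0.188 -> Y = 0.842 ✓
  C = 0.833 -> Y = 0.545 ✓
  C = 0.047 -> Y = 0.955 ✓
All samples match this transformation.

(a) 1/(|C| + 1)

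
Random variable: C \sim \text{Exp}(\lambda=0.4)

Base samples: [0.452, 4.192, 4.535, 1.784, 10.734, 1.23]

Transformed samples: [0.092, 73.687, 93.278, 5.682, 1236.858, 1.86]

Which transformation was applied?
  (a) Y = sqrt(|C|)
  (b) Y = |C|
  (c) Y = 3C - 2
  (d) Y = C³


Checking option (d) Y = C³:
  C = 0.452 -> Y = 0.092 ✓
  C = 4.192 -> Y = 73.687 ✓
  C = 4.535 -> Y = 93.278 ✓
All samples match this transformation.

(d) C³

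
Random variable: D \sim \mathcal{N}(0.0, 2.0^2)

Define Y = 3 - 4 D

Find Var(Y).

For Y = aD + b: Var(Y) = a² * Var(D)
Var(D) = 2.0^2 = 4
Var(Y) = (-4)² * 4 = 16 * 4 = 64

64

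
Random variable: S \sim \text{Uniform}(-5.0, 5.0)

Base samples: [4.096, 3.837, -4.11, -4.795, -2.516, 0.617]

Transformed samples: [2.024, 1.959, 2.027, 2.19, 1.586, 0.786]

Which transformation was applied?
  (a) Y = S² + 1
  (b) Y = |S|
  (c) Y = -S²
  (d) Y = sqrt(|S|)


Checking option (d) Y = sqrt(|S|):
  S = 4.096 -> Y = 2.024 ✓
  S = 3.837 -> Y = 1.959 ✓
  S = -4.11 -> Y = 2.027 ✓
All samples match this transformation.

(d) sqrt(|S|)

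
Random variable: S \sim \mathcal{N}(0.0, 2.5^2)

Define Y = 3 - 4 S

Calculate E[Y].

For Y = -4S + 3:
E[Y] = -4 * E[S] + 3
E[S] = 0.0 = 0
E[Y] = -4 * 0 + 3 = 3

3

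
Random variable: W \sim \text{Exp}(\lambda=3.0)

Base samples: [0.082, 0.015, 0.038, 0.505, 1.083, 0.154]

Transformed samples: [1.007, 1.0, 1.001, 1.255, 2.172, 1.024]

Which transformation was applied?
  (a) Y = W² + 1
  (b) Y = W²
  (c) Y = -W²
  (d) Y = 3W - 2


Checking option (a) Y = W² + 1:
  W = 0.082 -> Y = 1.007 ✓
  W = 0.015 -> Y = 1.0 ✓
  W = 0.038 -> Y = 1.001 ✓
All samples match this transformation.

(a) W² + 1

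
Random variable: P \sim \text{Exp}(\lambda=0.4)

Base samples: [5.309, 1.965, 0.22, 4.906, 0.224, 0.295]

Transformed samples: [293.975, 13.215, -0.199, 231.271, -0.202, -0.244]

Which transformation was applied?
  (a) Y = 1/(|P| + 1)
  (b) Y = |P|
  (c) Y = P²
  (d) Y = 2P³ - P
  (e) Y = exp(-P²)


Checking option (d) Y = 2P³ - P:
  P = 5.309 -> Y = 293.975 ✓
  P = 1.965 -> Y = 13.215 ✓
  P = 0.22 -> Y = -0.199 ✓
All samples match this transformation.

(d) 2P³ - P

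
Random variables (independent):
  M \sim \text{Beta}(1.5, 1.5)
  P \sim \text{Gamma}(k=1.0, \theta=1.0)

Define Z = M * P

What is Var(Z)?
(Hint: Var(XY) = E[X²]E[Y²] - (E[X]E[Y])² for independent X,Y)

Var(XY) = E[X²]E[Y²] - (E[X]E[Y])²
E[M] = 0.5, Var(M) = 0.0625
E[P] = 1, Var(P) = 1
E[M²] = 0.0625 + 0.5² = 0.3125
E[P²] = 1 + 1² = 2
Var(Z) = 0.3125*2 - (0.5*1)²
= 0.625 - 0.25 = 0.375

0.375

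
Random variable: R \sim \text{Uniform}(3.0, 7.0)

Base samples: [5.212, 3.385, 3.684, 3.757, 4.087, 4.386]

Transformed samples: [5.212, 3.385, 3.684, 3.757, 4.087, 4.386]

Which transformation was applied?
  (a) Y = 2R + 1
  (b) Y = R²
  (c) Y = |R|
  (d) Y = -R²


Checking option (c) Y = |R|:
  R = 5.212 -> Y = 5.212 ✓
  R = 3.385 -> Y = 3.385 ✓
  R = 3.684 -> Y = 3.684 ✓
All samples match this transformation.

(c) |R|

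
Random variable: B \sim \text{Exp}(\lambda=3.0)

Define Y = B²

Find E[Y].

E[B²] = Var(B) + (E[B])² = 0.11111111 + 0.11111111 = 0.22222222

0.22222222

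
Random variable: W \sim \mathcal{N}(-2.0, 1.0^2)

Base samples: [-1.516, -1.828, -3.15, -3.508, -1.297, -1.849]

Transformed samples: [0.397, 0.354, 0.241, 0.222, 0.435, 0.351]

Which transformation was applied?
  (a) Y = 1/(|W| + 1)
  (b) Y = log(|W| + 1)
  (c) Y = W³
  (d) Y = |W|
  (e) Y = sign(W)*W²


Checking option (a) Y = 1/(|W| + 1):
  W = -1.516 -> Y = 0.397 ✓
  W = -1.828 -> Y = 0.354 ✓
  W = -3.15 -> Y = 0.241 ✓
All samples match this transformation.

(a) 1/(|W| + 1)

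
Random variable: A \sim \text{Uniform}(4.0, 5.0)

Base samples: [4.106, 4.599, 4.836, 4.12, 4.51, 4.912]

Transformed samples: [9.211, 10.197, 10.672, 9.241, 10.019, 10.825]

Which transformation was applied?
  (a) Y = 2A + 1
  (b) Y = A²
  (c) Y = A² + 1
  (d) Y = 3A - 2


Checking option (a) Y = 2A + 1:
  A = 4.106 -> Y = 9.211 ✓
  A = 4.599 -> Y = 10.197 ✓
  A = 4.836 -> Y = 10.672 ✓
All samples match this transformation.

(a) 2A + 1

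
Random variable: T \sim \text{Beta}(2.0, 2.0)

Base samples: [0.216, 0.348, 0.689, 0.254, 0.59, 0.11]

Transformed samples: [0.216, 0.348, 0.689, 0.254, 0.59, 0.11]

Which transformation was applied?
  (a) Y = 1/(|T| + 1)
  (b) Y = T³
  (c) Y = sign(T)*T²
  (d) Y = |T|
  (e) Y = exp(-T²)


Checking option (d) Y = |T|:
  T = 0.216 -> Y = 0.216 ✓
  T = 0.348 -> Y = 0.348 ✓
  T = 0.689 -> Y = 0.689 ✓
All samples match this transformation.

(d) |T|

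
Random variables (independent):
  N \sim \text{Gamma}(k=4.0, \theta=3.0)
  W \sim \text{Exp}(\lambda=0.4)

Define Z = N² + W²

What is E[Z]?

E[Z] = E[N²] + E[W²]
E[N²] = Var(N) + E[N]² = 36 + 144 = 180
E[W²] = Var(W) + E[W]² = 6.25 + 6.25 = 12.5
E[Z] = 180 + 12.5 = 192.5

192.5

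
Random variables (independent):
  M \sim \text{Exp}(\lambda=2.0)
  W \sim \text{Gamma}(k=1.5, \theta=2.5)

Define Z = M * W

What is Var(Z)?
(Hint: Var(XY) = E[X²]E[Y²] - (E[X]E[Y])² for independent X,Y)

Var(XY) = E[X²]E[Y²] - (E[X]E[Y])²
E[M] = 0.5, Var(M) = 0.25
E[W] = 3.75, Var(W) = 9.375
E[M²] = 0.25 + 0.5² = 0.5
E[W²] = 9.375 + 3.75² = 23.4375
Var(Z) = 0.5*23.4375 - (0.5*3.75)²
= 11.71875 - 3.515625 = 8.203125

8.203125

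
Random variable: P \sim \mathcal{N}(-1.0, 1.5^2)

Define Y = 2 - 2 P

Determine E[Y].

For Y = -2P + 2:
E[Y] = -2 * E[P] + 2
E[P] = -1.0 = -1
E[Y] = -2 * (-1) + 2 = 4

4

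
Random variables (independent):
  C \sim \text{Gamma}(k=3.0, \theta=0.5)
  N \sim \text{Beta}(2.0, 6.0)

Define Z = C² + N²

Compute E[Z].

E[Z] = E[C²] + E[N²]
E[C²] = Var(C) + E[C]² = 0.75 + 2.25 = 3
E[N²] = Var(N) + E[N]² = 0.020833333 + 0.0625 = 0.083333333
E[Z] = 3 + 0.083333333 = 3.0833333

3.0833333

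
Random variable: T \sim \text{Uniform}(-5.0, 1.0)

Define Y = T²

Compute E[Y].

E[T²] = Var(T) + (E[T])² = 3 + 4 = 7

7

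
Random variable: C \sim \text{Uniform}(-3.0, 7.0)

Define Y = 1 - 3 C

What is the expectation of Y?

For Y = -3C + 1:
E[Y] = -3 * E[C] + 1
E[C] = (-3 + 7)/2 = 2
E[Y] = -3 * 2 + 1 = -5

-5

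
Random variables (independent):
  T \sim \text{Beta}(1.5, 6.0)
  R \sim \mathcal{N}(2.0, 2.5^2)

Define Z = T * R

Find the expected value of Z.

For independent RVs: E[XY] = E[X]*E[Y]
E[T] = 0.2
E[R] = 2
E[Z] = 0.2 * 2 = 0.4

0.4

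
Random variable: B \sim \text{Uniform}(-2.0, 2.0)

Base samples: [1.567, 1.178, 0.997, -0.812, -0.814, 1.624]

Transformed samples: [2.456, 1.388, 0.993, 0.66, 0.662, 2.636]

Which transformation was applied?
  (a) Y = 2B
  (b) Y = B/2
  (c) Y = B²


Checking option (c) Y = B²:
  B = 1.567 -> Y = 2.456 ✓
  B = 1.178 -> Y = 1.388 ✓
  B = 0.997 -> Y = 0.993 ✓
All samples match this transformation.

(c) B²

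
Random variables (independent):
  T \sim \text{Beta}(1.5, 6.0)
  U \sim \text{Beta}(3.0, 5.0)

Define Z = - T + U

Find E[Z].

E[Z] = -1*E[T] + 1*E[U]
E[T] = 0.2
E[U] = 0.375
E[Z] = -1*0.2 + 1*0.375 = 0.175

0.175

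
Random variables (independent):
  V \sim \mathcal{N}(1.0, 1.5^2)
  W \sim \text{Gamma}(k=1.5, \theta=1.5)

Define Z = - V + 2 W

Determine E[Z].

E[Z] = -1*E[V] + 2*E[W]
E[V] = 1
E[W] = 2.25
E[Z] = -1*1 + 2*2.25 = 3.5

3.5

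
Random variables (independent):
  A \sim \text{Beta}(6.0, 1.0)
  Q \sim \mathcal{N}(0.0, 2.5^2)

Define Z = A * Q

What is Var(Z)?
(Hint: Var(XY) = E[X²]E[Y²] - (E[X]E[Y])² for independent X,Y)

Var(XY) = E[X²]E[Y²] - (E[X]E[Y])²
E[A] = 0.85714286, Var(A) = 0.015306122
E[Q] = 0, Var(Q) = 6.25
E[A²] = 0.015306122 + 0.85714286² = 0.75
E[Q²] = 6.25 + 0² = 6.25
Var(Z) = 0.75*6.25 - (0.85714286*0)²
= 4.6875 - 0 = 4.6875

4.6875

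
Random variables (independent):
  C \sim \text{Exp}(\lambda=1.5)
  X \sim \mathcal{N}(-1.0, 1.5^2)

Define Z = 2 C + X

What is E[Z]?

E[Z] = 2*E[C] + 1*E[X]
E[C] = 0.66666667
E[X] = -1
E[Z] = 2*0.66666667 + 1*(-1) = 0.33333333

0.33333333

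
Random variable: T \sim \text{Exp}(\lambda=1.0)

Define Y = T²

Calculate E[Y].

E[T²] = Var(T) + (E[T])² = 1 + 1 = 2

2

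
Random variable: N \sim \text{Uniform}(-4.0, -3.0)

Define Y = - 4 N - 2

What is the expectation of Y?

For Y = -4N - 2:
E[Y] = -4 * E[N] - 2
E[N] = (-4 - 3)/2 = -3.5
E[Y] = -4 * (-3.5) - 2 = 12

12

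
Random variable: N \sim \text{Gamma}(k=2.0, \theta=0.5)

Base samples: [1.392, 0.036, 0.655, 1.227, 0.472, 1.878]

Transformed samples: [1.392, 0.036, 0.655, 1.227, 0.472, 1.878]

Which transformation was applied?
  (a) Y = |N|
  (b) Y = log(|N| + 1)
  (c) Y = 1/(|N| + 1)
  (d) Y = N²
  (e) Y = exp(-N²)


Checking option (a) Y = |N|:
  N = 1.392 -> Y = 1.392 ✓
  N = 0.036 -> Y = 0.036 ✓
  N = 0.655 -> Y = 0.655 ✓
All samples match this transformation.

(a) |N|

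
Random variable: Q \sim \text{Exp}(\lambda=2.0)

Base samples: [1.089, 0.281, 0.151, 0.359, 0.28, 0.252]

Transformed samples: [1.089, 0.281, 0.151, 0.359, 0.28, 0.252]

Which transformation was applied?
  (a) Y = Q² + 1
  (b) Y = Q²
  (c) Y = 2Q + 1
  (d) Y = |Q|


Checking option (d) Y = |Q|:
  Q = 1.089 -> Y = 1.089 ✓
  Q = 0.281 -> Y = 0.281 ✓
  Q = 0.151 -> Y = 0.151 ✓
All samples match this transformation.

(d) |Q|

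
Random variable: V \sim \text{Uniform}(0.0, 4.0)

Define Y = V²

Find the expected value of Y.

Using E[X²] = Var(X) + (E[X])²:
E[V] = 2
Var(V) = (4 - 0)^2/12 = 1.3333333
E[V²] = 1.3333333 + 2² = 1.3333333 + 4 = 5.3333333

5.3333333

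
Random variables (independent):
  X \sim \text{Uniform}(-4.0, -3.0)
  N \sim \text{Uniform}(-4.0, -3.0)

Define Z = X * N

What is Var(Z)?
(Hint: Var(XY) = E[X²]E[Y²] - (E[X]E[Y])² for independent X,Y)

Var(XY) = E[X²]E[Y²] - (E[X]E[Y])²
E[X] = -3.5, Var(X) = 0.083333333
E[N] = -3.5, Var(N) = 0.083333333
E[X²] = 0.083333333 + (-3.5)² = 12.333333
E[N²] = 0.083333333 + (-3.5)² = 12.333333
Var(Z) = 12.333333*12.333333 - (-3.5*(-3.5))²
= 152.11111 - 150.0625 = 2.0486111

2.0486111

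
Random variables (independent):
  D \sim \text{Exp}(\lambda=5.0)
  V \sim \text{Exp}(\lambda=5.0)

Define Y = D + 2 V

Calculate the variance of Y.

For independent RVs: Var(aX + bY) = a²Var(X) + b²Var(Y)
Var(D) = 0.04
Var(V) = 0.04
Var(Y) = 1²*0.04 + 2²*0.04
= 1*0.04 + 4*0.04 = 0.2

0.2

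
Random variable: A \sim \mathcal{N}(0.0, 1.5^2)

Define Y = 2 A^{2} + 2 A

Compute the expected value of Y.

E[Y] = 2*E[A²] + 2*E[A]
E[A] = 0
E[A²] = Var(A) + (E[A])² = 2.25 + 0 = 2.25
E[Y] = 2*2.25 + 2*0 = 4.5

4.5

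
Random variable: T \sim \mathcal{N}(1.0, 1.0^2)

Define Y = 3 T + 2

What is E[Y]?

For Y = 3T + 2:
E[Y] = 3 * E[T] + 2
E[T] = 1.0 = 1
E[Y] = 3 * 1 + 2 = 5

5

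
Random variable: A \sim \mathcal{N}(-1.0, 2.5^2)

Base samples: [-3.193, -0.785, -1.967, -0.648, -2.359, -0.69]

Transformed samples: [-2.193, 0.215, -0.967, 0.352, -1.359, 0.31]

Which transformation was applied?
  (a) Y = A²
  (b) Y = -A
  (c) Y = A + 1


Checking option (c) Y = A + 1:
  A = -3.193 -> Y = -2.193 ✓
  A = -0.785 -> Y = 0.215 ✓
  A = -1.967 -> Y = -0.967 ✓
All samples match this transformation.

(c) A + 1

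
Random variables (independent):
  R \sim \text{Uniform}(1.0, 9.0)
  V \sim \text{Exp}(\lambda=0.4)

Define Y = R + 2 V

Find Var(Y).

For independent RVs: Var(aX + bY) = a²Var(X) + b²Var(Y)
Var(R) = 5.3333333
Var(V) = 6.25
Var(Y) = 1²*5.3333333 + 2²*6.25
= 1*5.3333333 + 4*6.25 = 30.333333

30.333333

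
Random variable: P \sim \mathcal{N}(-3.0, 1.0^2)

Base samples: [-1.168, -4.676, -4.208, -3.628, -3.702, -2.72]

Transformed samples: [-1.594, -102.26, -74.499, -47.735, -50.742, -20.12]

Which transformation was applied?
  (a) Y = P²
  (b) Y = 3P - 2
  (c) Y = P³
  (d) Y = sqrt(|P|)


Checking option (c) Y = P³:
  P = -1.168 -> Y = -1.594 ✓
  P = -4.676 -> Y = -102.26 ✓
  P = -4.208 -> Y = -74.499 ✓
All samples match this transformation.

(c) P³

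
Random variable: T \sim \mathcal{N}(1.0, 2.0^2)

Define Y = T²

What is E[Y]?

E[T²] = Var(T) + (E[T])² = 4 + 1 = 5

5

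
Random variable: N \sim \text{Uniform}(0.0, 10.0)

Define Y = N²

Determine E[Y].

E[N²] = Var(N) + (E[N])² = 8.3333333 + 25 = 33.333333

33.333333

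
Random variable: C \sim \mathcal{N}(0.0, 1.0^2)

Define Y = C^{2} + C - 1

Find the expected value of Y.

E[Y] = 1*E[C²] + 1*E[C] - 1
E[C] = 0
E[C²] = Var(C) + (E[C])² = 1 + 0 = 1
E[Y] = 1*1 + 1*0 - 1 = 0

0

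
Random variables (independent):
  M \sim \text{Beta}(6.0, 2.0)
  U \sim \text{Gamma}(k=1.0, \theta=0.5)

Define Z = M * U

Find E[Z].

For independent RVs: E[XY] = E[X]*E[Y]
E[M] = 0.75
E[U] = 0.5
E[Z] = 0.75 * 0.5 = 0.375

0.375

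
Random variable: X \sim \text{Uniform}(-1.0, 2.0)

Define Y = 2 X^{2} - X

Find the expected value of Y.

E[Y] = 2*E[X²] - 1*E[X]
E[X] = 0.5
E[X²] = Var(X) + (E[X])² = 0.75 + 0.25 = 1
E[Y] = 2*1 - 1*0.5 = 1.5

1.5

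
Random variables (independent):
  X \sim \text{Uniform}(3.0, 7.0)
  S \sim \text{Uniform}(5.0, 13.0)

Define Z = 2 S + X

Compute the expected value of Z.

E[Z] = 1*E[X] + 2*E[S]
E[X] = 5
E[S] = 9
E[Z] = 1*5 + 2*9 = 23

23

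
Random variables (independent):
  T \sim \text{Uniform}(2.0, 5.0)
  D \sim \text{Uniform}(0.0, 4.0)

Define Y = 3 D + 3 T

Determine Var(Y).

For independent RVs: Var(aX + bY) = a²Var(X) + b²Var(Y)
Var(T) = 0.75
Var(D) = 1.3333333
Var(Y) = 3²*0.75 + 3²*1.3333333
= 9*0.75 + 9*1.3333333 = 18.75

18.75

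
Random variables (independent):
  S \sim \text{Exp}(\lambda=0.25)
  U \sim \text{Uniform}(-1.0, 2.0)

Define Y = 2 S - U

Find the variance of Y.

For independent RVs: Var(aX + bY) = a²Var(X) + b²Var(Y)
Var(S) = 16
Var(U) = 0.75
Var(Y) = 2²*16 + (-1)²*0.75
= 4*16 + 1*0.75 = 64.75

64.75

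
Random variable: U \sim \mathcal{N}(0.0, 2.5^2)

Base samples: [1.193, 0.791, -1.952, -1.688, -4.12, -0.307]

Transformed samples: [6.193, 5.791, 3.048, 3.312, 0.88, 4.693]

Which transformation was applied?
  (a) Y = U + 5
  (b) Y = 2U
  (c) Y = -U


Checking option (a) Y = U + 5:
  U = 1.193 -> Y = 6.193 ✓
  U = 0.791 -> Y = 5.791 ✓
  U = -1.952 -> Y = 3.048 ✓
All samples match this transformation.

(a) U + 5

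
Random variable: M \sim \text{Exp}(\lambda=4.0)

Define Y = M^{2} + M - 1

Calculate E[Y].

E[Y] = 1*E[M²] + 1*E[M] - 1
E[M] = 0.25
E[M²] = Var(M) + (E[M])² = 0.0625 + 0.0625 = 0.125
E[Y] = 1*0.125 + 1*0.25 - 1 = -0.625

-0.625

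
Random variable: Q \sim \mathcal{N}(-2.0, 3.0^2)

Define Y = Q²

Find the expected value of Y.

E[Q²] = Var(Q) + (E[Q])² = 9 + 4 = 13

13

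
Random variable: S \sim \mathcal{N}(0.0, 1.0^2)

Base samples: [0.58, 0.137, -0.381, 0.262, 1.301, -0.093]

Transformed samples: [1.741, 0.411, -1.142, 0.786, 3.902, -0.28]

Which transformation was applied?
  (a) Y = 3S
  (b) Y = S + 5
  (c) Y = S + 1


Checking option (a) Y = 3S:
  S = 0.58 -> Y = 1.741 ✓
  S = 0.137 -> Y = 0.411 ✓
  S = -0.381 -> Y = -1.142 ✓
All samples match this transformation.

(a) 3S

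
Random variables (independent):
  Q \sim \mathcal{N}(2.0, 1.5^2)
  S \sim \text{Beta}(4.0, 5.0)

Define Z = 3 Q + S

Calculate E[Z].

E[Z] = 3*E[Q] + 1*E[S]
E[Q] = 2
E[S] = 0.44444444
E[Z] = 3*2 + 1*0.44444444 = 6.4444444

6.4444444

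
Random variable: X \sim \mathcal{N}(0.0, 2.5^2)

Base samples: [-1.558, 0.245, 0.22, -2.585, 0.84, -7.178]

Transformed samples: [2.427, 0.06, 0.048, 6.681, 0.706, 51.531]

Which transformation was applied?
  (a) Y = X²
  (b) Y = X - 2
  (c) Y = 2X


Checking option (a) Y = X²:
  X = -1.558 -> Y = 2.427 ✓
  X = 0.245 -> Y = 0.06 ✓
  X = 0.22 -> Y = 0.048 ✓
All samples match this transformation.

(a) X²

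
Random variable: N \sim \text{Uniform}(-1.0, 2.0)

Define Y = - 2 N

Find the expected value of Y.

For Y = -2N:
E[Y] = -2 * E[N]
E[N] = (-1 + 2)/2 = 0.5
E[Y] = -2 * 0.5 = -1

-1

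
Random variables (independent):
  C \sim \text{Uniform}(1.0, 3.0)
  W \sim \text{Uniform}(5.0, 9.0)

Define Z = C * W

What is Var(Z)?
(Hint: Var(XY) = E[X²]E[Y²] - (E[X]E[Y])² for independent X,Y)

Var(XY) = E[X²]E[Y²] - (E[X]E[Y])²
E[C] = 2, Var(C) = 0.33333333
E[W] = 7, Var(W) = 1.3333333
E[C²] = 0.33333333 + 2² = 4.3333333
E[W²] = 1.3333333 + 7² = 50.333333
Var(Z) = 4.3333333*50.333333 - (2*7)²
= 218.11111 - 196 = 22.111111

22.111111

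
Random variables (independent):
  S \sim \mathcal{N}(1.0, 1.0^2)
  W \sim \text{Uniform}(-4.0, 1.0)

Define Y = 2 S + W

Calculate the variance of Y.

For independent RVs: Var(aX + bY) = a²Var(X) + b²Var(Y)
Var(S) = 1
Var(W) = 2.0833333
Var(Y) = 2²*1 + 1²*2.0833333
= 4*1 + 1*2.0833333 = 6.0833333

6.0833333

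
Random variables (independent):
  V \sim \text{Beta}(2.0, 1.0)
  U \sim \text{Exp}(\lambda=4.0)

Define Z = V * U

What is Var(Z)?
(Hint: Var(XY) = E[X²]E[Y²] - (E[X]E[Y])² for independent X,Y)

Var(XY) = E[X²]E[Y²] - (E[X]E[Y])²
E[V] = 0.66666667, Var(V) = 0.055555556
E[U] = 0.25, Var(U) = 0.0625
E[V²] = 0.055555556 + 0.66666667² = 0.5
E[U²] = 0.0625 + 0.25² = 0.125
Var(Z) = 0.5*0.125 - (0.66666667*0.25)²
= 0.0625 - 0.027777778 = 0.034722222

0.034722222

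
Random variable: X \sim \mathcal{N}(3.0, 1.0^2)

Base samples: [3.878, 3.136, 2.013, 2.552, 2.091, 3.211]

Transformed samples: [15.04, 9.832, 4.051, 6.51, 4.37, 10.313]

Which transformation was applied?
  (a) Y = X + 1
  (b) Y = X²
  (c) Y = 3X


Checking option (b) Y = X²:
  X = 3.878 -> Y = 15.04 ✓
  X = 3.136 -> Y = 9.832 ✓
  X = 2.013 -> Y = 4.051 ✓
All samples match this transformation.

(b) X²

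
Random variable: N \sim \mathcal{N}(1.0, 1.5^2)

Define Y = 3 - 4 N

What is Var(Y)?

For Y = aN + b: Var(Y) = a² * Var(N)
Var(N) = 1.5^2 = 2.25
Var(Y) = (-4)² * 2.25 = 16 * 2.25 = 36

36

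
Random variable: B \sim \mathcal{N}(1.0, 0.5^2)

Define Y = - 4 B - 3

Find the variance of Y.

For Y = aB + b: Var(Y) = a² * Var(B)
Var(B) = 0.5^2 = 0.25
Var(Y) = (-4)² * 0.25 = 16 * 0.25 = 4

4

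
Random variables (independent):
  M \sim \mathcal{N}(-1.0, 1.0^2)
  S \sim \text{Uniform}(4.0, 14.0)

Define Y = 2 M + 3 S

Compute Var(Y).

For independent RVs: Var(aX + bY) = a²Var(X) + b²Var(Y)
Var(M) = 1
Var(S) = 8.3333333
Var(Y) = 2²*1 + 3²*8.3333333
= 4*1 + 9*8.3333333 = 79

79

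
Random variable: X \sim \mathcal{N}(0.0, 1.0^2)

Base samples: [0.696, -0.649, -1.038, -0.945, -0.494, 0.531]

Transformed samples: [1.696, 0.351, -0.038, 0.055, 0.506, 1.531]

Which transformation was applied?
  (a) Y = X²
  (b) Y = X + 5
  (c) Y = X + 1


Checking option (c) Y = X + 1:
  X = 0.696 -> Y = 1.696 ✓
  X = -0.649 -> Y = 0.351 ✓
  X = -1.038 -> Y = -0.038 ✓
All samples match this transformation.

(c) X + 1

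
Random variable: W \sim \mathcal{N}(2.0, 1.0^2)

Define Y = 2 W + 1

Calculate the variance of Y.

For Y = aW + b: Var(Y) = a² * Var(W)
Var(W) = 1.0^2 = 1
Var(Y) = 2² * 1 = 4 * 1 = 4

4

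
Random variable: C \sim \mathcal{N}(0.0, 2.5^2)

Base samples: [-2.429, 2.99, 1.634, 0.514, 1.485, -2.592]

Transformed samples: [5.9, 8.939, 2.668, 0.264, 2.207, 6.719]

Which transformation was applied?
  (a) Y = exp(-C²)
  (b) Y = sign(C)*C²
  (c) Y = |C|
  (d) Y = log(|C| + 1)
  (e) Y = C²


Checking option (e) Y = C²:
  C = -2.429 -> Y = 5.9 ✓
  C = 2.99 -> Y = 8.939 ✓
  C = 1.634 -> Y = 2.668 ✓
All samples match this transformation.

(e) C²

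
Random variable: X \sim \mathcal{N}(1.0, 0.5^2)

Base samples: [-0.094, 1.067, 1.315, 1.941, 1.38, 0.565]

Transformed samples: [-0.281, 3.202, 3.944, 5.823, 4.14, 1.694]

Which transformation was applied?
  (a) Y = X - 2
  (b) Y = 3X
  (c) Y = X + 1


Checking option (b) Y = 3X:
  X = -0.094 -> Y = -0.281 ✓
  X = 1.067 -> Y = 3.202 ✓
  X = 1.315 -> Y = 3.944 ✓
All samples match this transformation.

(b) 3X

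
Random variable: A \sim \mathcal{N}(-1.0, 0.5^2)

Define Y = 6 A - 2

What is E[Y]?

For Y = 6A - 2:
E[Y] = 6 * E[A] - 2
E[A] = -1.0 = -1
E[Y] = 6 * (-1) - 2 = -8

-8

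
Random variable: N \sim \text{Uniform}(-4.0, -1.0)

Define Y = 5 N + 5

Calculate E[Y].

For Y = 5N + 5:
E[Y] = 5 * E[N] + 5
E[N] = (-4 - 1)/2 = -2.5
E[Y] = 5 * (-2.5) + 5 = -7.5

-7.5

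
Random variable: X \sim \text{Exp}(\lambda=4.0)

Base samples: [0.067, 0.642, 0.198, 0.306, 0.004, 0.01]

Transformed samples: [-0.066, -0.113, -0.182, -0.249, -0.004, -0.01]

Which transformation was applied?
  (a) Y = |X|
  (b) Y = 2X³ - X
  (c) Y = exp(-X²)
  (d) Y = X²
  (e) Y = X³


Checking option (b) Y = 2X³ - X:
  X = 0.067 -> Y = -0.066 ✓
  X = 0.642 -> Y = -0.113 ✓
  X = 0.198 -> Y = -0.182 ✓
All samples match this transformation.

(b) 2X³ - X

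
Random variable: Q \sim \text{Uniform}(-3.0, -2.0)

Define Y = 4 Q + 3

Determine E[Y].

For Y = 4Q + 3:
E[Y] = 4 * E[Q] + 3
E[Q] = (-3 - 2)/2 = -2.5
E[Y] = 4 * (-2.5) + 3 = -7

-7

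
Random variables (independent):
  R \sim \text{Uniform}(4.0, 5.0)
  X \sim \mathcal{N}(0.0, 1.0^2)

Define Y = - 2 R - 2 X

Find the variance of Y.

For independent RVs: Var(aX + bY) = a²Var(X) + b²Var(Y)
Var(R) = 0.083333333
Var(X) = 1
Var(Y) = (-2)²*0.083333333 + (-2)²*1
= 4*0.083333333 + 4*1 = 4.3333333

4.3333333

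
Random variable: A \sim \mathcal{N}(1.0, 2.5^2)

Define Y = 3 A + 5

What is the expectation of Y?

For Y = 3A + 5:
E[Y] = 3 * E[A] + 5
E[A] = 1.0 = 1
E[Y] = 3 * 1 + 5 = 8

8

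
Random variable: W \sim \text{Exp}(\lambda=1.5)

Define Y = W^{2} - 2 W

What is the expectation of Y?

E[Y] = 1*E[W²] - 2*E[W]
E[W] = 0.66666667
E[W²] = Var(W) + (E[W])² = 0.44444444 + 0.44444444 = 0.88888889
E[Y] = 1*0.88888889 - 2*0.66666667 = -0.44444444

-0.44444444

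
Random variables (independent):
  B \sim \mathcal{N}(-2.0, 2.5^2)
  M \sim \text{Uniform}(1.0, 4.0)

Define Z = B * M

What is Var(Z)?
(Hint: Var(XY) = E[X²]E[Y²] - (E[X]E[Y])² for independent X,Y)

Var(XY) = E[X²]E[Y²] - (E[X]E[Y])²
E[B] = -2, Var(B) = 6.25
E[M] = 2.5, Var(M) = 0.75
E[B²] = 6.25 + (-2)² = 10.25
E[M²] = 0.75 + 2.5² = 7
Var(Z) = 10.25*7 - (-2*2.5)²
= 71.75 - 25 = 46.75

46.75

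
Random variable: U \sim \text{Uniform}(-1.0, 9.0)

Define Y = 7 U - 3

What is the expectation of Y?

For Y = 7U - 3:
E[Y] = 7 * E[U] - 3
E[U] = (-1 + 9)/2 = 4
E[Y] = 7 * 4 - 3 = 25

25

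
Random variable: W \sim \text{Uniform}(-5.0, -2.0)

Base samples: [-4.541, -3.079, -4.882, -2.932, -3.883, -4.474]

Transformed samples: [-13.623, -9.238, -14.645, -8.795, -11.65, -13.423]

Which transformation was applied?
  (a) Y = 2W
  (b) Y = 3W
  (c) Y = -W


Checking option (b) Y = 3W:
  W = -4.541 -> Y = -13.623 ✓
  W = -3.079 -> Y = -9.238 ✓
  W = -4.882 -> Y = -14.645 ✓
All samples match this transformation.

(b) 3W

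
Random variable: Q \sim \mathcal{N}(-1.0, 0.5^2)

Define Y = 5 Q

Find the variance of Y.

For Y = aQ + b: Var(Y) = a² * Var(Q)
Var(Q) = 0.5^2 = 0.25
Var(Y) = 5² * 0.25 = 25 * 0.25 = 6.25

6.25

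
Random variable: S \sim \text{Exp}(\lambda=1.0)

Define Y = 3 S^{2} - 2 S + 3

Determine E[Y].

E[Y] = 3*E[S²] - 2*E[S] + 3
E[S] = 1
E[S²] = Var(S) + (E[S])² = 1 + 1 = 2
E[Y] = 3*2 - 2*1 + 3 = 7

7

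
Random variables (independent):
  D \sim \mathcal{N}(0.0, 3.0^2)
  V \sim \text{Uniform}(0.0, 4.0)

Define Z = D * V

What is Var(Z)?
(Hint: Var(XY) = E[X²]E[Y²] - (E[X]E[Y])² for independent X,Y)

Var(XY) = E[X²]E[Y²] - (E[X]E[Y])²
E[D] = 0, Var(D) = 9
E[V] = 2, Var(V) = 1.3333333
E[D²] = 9 + 0² = 9
E[V²] = 1.3333333 + 2² = 5.3333333
Var(Z) = 9*5.3333333 - (0*2)²
= 48 - 0 = 48

48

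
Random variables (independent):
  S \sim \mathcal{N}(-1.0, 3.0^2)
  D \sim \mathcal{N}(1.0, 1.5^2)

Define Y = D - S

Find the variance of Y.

For independent RVs: Var(aX + bY) = a²Var(X) + b²Var(Y)
Var(S) = 9
Var(D) = 2.25
Var(Y) = (-1)²*9 + 1²*2.25
= 1*9 + 1*2.25 = 11.25

11.25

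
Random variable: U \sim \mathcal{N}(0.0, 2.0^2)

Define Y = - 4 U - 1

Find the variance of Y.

For Y = aU + b: Var(Y) = a² * Var(U)
Var(U) = 2.0^2 = 4
Var(Y) = (-4)² * 4 = 16 * 4 = 64

64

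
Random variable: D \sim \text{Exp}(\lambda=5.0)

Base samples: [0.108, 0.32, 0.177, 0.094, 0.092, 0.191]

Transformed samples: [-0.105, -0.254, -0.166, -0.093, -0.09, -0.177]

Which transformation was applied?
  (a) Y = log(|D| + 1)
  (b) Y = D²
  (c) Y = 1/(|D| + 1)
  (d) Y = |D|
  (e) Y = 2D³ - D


Checking option (e) Y = 2D³ - D:
  D = 0.108 -> Y = -0.105 ✓
  D = 0.32 -> Y = -0.254 ✓
  D = 0.177 -> Y = -0.166 ✓
All samples match this transformation.

(e) 2D³ - D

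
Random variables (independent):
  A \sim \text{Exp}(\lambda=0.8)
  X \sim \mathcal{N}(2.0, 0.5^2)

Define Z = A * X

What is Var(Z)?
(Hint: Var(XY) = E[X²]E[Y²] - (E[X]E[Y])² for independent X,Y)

Var(XY) = E[X²]E[Y²] - (E[X]E[Y])²
E[A] = 1.25, Var(A) = 1.5625
E[X] = 2, Var(X) = 0.25
E[A²] = 1.5625 + 1.25² = 3.125
E[X²] = 0.25 + 2² = 4.25
Var(Z) = 3.125*4.25 - (1.25*2)²
= 13.28125 - 6.25 = 7.03125

7.03125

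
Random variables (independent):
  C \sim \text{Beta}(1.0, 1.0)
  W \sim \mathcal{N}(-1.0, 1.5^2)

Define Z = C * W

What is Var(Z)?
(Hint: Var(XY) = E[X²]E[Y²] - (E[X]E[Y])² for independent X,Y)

Var(XY) = E[X²]E[Y²] - (E[X]E[Y])²
E[C] = 0.5, Var(C) = 0.083333333
E[W] = -1, Var(W) = 2.25
E[C²] = 0.083333333 + 0.5² = 0.33333333
E[W²] = 2.25 + (-1)² = 3.25
Var(Z) = 0.33333333*3.25 - (0.5*(-1))²
= 1.0833333 - 0.25 = 0.83333333

0.83333333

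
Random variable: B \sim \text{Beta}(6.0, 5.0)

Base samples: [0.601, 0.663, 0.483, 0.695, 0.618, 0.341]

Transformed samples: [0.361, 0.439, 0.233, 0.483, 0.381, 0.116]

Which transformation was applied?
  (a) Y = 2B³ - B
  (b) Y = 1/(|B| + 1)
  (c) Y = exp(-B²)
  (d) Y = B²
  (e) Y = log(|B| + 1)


Checking option (d) Y = B²:
  B = 0.601 -> Y = 0.361 ✓
  B = 0.663 -> Y = 0.439 ✓
  B = 0.483 -> Y = 0.233 ✓
All samples match this transformation.

(d) B²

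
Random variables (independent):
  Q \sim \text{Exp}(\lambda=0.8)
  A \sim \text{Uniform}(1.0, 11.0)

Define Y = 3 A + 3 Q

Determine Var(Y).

For independent RVs: Var(aX + bY) = a²Var(X) + b²Var(Y)
Var(Q) = 1.5625
Var(A) = 8.3333333
Var(Y) = 3²*1.5625 + 3²*8.3333333
= 9*1.5625 + 9*8.3333333 = 89.0625

89.0625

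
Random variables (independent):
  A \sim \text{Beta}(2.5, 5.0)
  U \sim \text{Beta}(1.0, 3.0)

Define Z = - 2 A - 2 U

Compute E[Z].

E[Z] = -2*E[A] - 2*E[U]
E[A] = 0.33333333
E[U] = 0.25
E[Z] = -2*0.33333333 - 2*0.25 = -1.1666667

-1.1666667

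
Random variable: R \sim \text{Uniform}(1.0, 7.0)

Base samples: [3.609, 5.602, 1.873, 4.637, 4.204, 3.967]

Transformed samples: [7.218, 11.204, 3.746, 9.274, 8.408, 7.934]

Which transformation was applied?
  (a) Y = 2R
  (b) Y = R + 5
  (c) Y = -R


Checking option (a) Y = 2R:
  R = 3.609 -> Y = 7.218 ✓
  R = 5.602 -> Y = 11.204 ✓
  R = 1.873 -> Y = 3.746 ✓
All samples match this transformation.

(a) 2R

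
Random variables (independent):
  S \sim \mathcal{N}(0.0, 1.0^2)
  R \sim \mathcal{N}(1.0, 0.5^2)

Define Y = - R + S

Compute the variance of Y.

For independent RVs: Var(aX + bY) = a²Var(X) + b²Var(Y)
Var(S) = 1
Var(R) = 0.25
Var(Y) = 1²*1 + (-1)²*0.25
= 1*1 + 1*0.25 = 1.25

1.25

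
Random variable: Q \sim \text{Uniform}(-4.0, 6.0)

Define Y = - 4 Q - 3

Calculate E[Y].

For Y = -4Q - 3:
E[Y] = -4 * E[Q] - 3
E[Q] = (-4 + 6)/2 = 1
E[Y] = -4 * 1 - 3 = -7

-7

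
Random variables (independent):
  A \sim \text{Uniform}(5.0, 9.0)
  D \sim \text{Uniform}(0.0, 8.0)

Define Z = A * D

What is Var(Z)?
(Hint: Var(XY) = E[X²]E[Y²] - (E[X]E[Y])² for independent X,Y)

Var(XY) = E[X²]E[Y²] - (E[X]E[Y])²
E[A] = 7, Var(A) = 1.3333333
E[D] = 4, Var(D) = 5.3333333
E[A²] = 1.3333333 + 7² = 50.333333
E[D²] = 5.3333333 + 4² = 21.333333
Var(Z) = 50.333333*21.333333 - (7*4)²
= 1073.7778 - 784 = 289.77778

289.77778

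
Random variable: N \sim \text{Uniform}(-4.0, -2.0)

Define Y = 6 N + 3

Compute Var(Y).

For Y = aN + b: Var(Y) = a² * Var(N)
Var(N) = (-2 + 4)^2/12 = 0.33333333
Var(Y) = 6² * 0.33333333 = 36 * 0.33333333 = 12

12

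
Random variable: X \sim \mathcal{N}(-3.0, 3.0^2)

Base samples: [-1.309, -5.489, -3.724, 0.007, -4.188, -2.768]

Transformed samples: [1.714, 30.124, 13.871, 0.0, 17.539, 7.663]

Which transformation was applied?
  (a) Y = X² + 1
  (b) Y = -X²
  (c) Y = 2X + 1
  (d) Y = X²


Checking option (d) Y = X²:
  X = -1.309 -> Y = 1.714 ✓
  X = -5.489 -> Y = 30.124 ✓
  X = -3.724 -> Y = 13.871 ✓
All samples match this transformation.

(d) X²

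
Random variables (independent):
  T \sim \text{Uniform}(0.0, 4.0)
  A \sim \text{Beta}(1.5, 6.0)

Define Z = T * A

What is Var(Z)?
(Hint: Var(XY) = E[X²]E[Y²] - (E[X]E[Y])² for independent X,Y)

Var(XY) = E[X²]E[Y²] - (E[X]E[Y])²
E[T] = 2, Var(T) = 1.3333333
E[A] = 0.2, Var(A) = 0.018823529
E[T²] = 1.3333333 + 2² = 5.3333333
E[A²] = 0.018823529 + 0.2² = 0.058823529
Var(Z) = 5.3333333*0.058823529 - (2*0.2)²
= 0.31372549 - 0.16 = 0.15372549

0.15372549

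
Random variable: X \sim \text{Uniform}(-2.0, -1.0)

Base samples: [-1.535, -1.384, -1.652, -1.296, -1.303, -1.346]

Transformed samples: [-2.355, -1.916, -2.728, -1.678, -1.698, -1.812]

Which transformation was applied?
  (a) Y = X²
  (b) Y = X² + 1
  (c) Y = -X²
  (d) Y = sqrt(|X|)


Checking option (c) Y = -X²:
  X = -1.535 -> Y = -2.355 ✓
  X = -1.384 -> Y = -1.916 ✓
  X = -1.652 -> Y = -2.728 ✓
All samples match this transformation.

(c) -X²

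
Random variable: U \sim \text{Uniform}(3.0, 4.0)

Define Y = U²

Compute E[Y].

Using E[X²] = Var(X) + (E[X])²:
E[U] = 3.5
Var(U) = (4 - 3)^2/12 = 0.083333333
E[U²] = 0.083333333 + 3.5² = 0.083333333 + 12.25 = 12.333333

12.333333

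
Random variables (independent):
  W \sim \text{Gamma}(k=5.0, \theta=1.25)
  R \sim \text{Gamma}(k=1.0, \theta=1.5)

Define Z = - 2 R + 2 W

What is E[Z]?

E[Z] = 2*E[W] - 2*E[R]
E[W] = 6.25
E[R] = 1.5
E[Z] = 2*6.25 - 2*1.5 = 9.5

9.5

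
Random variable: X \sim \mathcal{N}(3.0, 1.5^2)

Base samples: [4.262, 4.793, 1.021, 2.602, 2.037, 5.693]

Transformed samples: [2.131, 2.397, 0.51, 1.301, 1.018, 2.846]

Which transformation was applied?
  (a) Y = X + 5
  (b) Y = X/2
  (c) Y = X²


Checking option (b) Y = X/2:
  X = 4.262 -> Y = 2.131 ✓
  X = 4.793 -> Y = 2.397 ✓
  X = 1.021 -> Y = 0.51 ✓
All samples match this transformation.

(b) X/2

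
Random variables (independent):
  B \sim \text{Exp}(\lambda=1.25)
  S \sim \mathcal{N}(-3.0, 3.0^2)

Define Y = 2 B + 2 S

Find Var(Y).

For independent RVs: Var(aX + bY) = a²Var(X) + b²Var(Y)
Var(B) = 0.64
Var(S) = 9
Var(Y) = 2²*0.64 + 2²*9
= 4*0.64 + 4*9 = 38.56

38.56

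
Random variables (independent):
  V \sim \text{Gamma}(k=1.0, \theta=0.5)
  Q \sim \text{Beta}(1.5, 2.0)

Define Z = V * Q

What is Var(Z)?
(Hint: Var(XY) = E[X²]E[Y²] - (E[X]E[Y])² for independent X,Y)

Var(XY) = E[X²]E[Y²] - (E[X]E[Y])²
E[V] = 0.5, Var(V) = 0.25
E[Q] = 0.42857143, Var(Q) = 0.054421769
E[V²] = 0.25 + 0.5² = 0.5
E[Q²] = 0.054421769 + 0.42857143² = 0.23809524
Var(Z) = 0.5*0.23809524 - (0.5*0.42857143)²
= 0.11904762 - 0.045918367 = 0.073129252

0.073129252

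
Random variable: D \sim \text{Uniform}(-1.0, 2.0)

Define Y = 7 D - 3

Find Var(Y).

For Y = aD + b: Var(Y) = a² * Var(D)
Var(D) = (2 + 1)^2/12 = 0.75
Var(Y) = 7² * 0.75 = 49 * 0.75 = 36.75

36.75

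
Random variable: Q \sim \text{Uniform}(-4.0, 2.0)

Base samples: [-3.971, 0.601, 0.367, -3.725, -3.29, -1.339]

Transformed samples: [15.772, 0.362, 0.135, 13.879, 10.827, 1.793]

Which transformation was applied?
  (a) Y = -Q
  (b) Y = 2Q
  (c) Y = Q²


Checking option (c) Y = Q²:
  Q = -3.971 -> Y = 15.772 ✓
  Q = 0.601 -> Y = 0.362 ✓
  Q = 0.367 -> Y = 0.135 ✓
All samples match this transformation.

(c) Q²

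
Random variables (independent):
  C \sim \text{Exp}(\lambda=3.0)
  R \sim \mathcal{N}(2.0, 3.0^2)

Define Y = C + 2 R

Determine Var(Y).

For independent RVs: Var(aX + bY) = a²Var(X) + b²Var(Y)
Var(C) = 0.11111111
Var(R) = 9
Var(Y) = 1²*0.11111111 + 2²*9
= 1*0.11111111 + 4*9 = 36.111111

36.111111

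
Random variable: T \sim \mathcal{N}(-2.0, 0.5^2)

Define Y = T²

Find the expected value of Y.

E[T²] = Var(T) + (E[T])² = 0.25 + 4 = 4.25

4.25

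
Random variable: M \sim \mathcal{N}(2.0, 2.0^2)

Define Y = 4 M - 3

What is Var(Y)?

For Y = aM + b: Var(Y) = a² * Var(M)
Var(M) = 2.0^2 = 4
Var(Y) = 4² * 4 = 16 * 4 = 64

64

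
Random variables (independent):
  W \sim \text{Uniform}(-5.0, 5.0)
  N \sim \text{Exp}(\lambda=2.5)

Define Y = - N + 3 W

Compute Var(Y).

For independent RVs: Var(aX + bY) = a²Var(X) + b²Var(Y)
Var(W) = 8.3333333
Var(N) = 0.16
Var(Y) = 3²*8.3333333 + (-1)²*0.16
= 9*8.3333333 + 1*0.16 = 75.16

75.16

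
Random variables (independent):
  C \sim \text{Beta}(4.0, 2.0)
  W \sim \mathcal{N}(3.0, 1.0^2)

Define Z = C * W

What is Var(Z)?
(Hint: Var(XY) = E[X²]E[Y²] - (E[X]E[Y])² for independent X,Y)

Var(XY) = E[X²]E[Y²] - (E[X]E[Y])²
E[C] = 0.66666667, Var(C) = 0.031746032
E[W] = 3, Var(W) = 1
E[C²] = 0.031746032 + 0.66666667² = 0.47619048
E[W²] = 1 + 3² = 10
Var(Z) = 0.47619048*10 - (0.66666667*3)²
= 4.7619048 - 4 = 0.76190476

0.76190476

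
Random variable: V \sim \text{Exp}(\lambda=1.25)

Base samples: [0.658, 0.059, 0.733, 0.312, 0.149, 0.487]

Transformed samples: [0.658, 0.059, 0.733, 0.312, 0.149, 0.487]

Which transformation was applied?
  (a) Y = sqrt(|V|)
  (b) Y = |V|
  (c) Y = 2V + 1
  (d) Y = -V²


Checking option (b) Y = |V|:
  V = 0.658 -> Y = 0.658 ✓
  V = 0.059 -> Y = 0.059 ✓
  V = 0.733 -> Y = 0.733 ✓
All samples match this transformation.

(b) |V|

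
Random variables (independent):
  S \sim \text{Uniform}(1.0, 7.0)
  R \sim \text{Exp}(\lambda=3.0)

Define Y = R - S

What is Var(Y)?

For independent RVs: Var(aX + bY) = a²Var(X) + b²Var(Y)
Var(S) = 3
Var(R) = 0.11111111
Var(Y) = (-1)²*3 + 1²*0.11111111
= 1*3 + 1*0.11111111 = 3.1111111

3.1111111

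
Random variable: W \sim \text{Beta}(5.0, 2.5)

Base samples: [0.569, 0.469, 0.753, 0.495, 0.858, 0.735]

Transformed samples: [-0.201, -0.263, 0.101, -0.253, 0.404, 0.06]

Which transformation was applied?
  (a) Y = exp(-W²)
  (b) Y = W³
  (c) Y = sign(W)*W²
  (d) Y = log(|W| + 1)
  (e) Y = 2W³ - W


Checking option (e) Y = 2W³ - W:
  W = 0.569 -> Y = -0.201 ✓
  W = 0.469 -> Y = -0.263 ✓
  W = 0.753 -> Y = 0.101 ✓
All samples match this transformation.

(e) 2W³ - W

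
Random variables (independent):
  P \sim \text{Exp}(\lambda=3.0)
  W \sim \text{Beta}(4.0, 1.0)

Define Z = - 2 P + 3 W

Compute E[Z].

E[Z] = -2*E[P] + 3*E[W]
E[P] = 0.33333333
E[W] = 0.8
E[Z] = -2*0.33333333 + 3*0.8 = 1.7333333

1.7333333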